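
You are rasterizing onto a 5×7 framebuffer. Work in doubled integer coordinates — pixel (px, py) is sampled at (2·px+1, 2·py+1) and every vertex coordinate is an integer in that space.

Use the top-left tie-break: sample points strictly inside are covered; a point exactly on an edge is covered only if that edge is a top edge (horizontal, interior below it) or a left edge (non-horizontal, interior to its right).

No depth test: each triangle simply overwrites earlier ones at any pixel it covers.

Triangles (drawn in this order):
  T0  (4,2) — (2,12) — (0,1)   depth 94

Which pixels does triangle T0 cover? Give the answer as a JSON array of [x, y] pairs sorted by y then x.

T0:
  2·area = 42
  edge (4, 2)→(2, 12): d=(-2,10) right/bottom  bias=-1
  edge (2, 12)→(0, 1): d=(-2,-11) top-left  bias=+0
  edge (0, 1)→(4, 2): d=(4,1) right/bottom  bias=-1
    (0,1)@(1, 3): e=[28,7,7] → X
    (1,1)@(3, 3): e=[8,29,5] → X
    (2,1)@(5, 3): e=[-12,51,3] → .
    (0,2)@(1, 5): e=[24,3,15] → X
    (2,2)@(5, 5): e=[-16,47,11] → .
    (0,3)@(1, 7): e=[20,-1,23] → .
    (1,3)@(3, 7): e=[0,21,21] → .  [on edge]
  covered (4 px):
    . . . . .
    X X . . .
    X X . . .
    . . . . .
    . . . . .
    . . . . .
    . . . . .

Result: [[0,1],[1,1],[0,2],[1,2]]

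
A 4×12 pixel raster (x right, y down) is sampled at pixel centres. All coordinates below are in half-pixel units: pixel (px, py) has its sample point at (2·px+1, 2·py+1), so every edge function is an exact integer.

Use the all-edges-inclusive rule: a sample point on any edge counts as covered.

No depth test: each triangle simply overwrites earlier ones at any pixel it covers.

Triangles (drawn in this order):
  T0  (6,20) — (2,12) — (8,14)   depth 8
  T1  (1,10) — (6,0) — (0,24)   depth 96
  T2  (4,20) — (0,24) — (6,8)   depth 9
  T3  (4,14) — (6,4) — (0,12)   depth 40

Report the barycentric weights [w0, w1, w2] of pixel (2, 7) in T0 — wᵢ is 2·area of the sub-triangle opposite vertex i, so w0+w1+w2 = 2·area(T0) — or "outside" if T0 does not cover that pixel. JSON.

T0:
  2·area = 40
  edge (6, 20)→(2, 12): d=(-4,-8) inclusive
  edge (2, 12)→(8, 14): d=(6,2) inclusive
  edge (8, 14)→(6, 20): d=(-2,6) inclusive
    (1,6)@(3, 13): e=[4,4,32] → #
    (2,6)@(5, 13): e=[20,0,20] → #  [on edge]
    (3,6)@(7, 13): e=[36,-4,8] → ·
    (1,7)@(3, 15): e=[-4,16,28] → ·
    (2,7)@(5, 15): e=[12,12,16] → #
    (3,7)@(7, 15): e=[28,8,4] → #
    (2,8)@(5, 17): e=[4,24,12] → #
    (3,8)@(7, 17): e=[20,20,0] → #  [on edge]
    (2,9)@(5, 19): e=[-4,36,8] → ·
    (3,9)@(7, 19): e=[12,32,-4] → ·
    (2,11)@(5, 23): e=[-20,60,0] → ·  [on edge]
  covered (6 px):
    · · · ·
    · · · ·
    · · · ·
    · · · ·
    · · · ·
    · · · ·
    · # # ·
    · · # #
    · · # #
    · · · ·
    · · · ·
    · · · ·
T1:
  2·area = 60
  edge (1, 10)→(6, 0): d=(5,-10) inclusive
  edge (6, 0)→(0, 24): d=(-6,24) inclusive
  edge (0, 24)→(1, 10): d=(1,-14) inclusive
    (2,1)@(5, 3): e=[5,6,49] → #
    (3,1)@(7, 3): e=[25,-42,77] → ·
    (2,2)@(5, 5): e=[15,-6,51] → ·
    (1,3)@(3, 7): e=[5,30,25] → #
    (2,3)@(5, 7): e=[25,-18,53] → ·
    (1,4)@(3, 9): e=[15,18,27] → #
    (2,4)@(5, 9): e=[35,-30,55] → ·
    (0,5)@(1, 11): e=[5,54,1] → #
    (2,5)@(5, 11): e=[45,-42,57] → ·
    (0,6)@(1, 13): e=[15,42,3] → #
    (1,6)@(3, 13): e=[35,-6,31] → ·
    (0,7)@(1, 15): e=[25,30,5] → #
  covered (9 px):
    · · · ·
    · · # ·
    · · · ·
    · # · ·
    · # · ·
    # # · ·
    # · · ·
    # · · ·
    # · · ·
    # · · ·
    · · · ·
    · · · ·
T2:
  2·area = 40
  edge (4, 20)→(0, 24): d=(-4,4) inclusive
  edge (0, 24)→(6, 8): d=(6,-16) inclusive
  edge (6, 8)→(4, 20): d=(-2,12) inclusive
    (2,5)@(5, 11): e=[32,2,6] → #
    (3,5)@(7, 11): e=[24,34,-18] → ·
    (2,6)@(5, 13): e=[24,14,2] → #
    (3,6)@(7, 13): e=[16,46,-22] → ·
    (2,7)@(5, 15): e=[16,26,-2] → ·
    (1,8)@(3, 17): e=[16,6,18] → #
    (2,8)@(5, 17): e=[8,38,-6] → ·
    (3,8)@(7, 17): e=[0,70,-30] → ·  [on edge]
    (1,9)@(3, 19): e=[8,18,14] → #
    (2,9)@(5, 19): e=[0,50,-10] → ·  [on edge]
    (1,10)@(3, 21): e=[0,30,10] → #  [on edge]
    (2,10)@(5, 21): e=[-8,62,-14] → ·
    (0,11)@(1, 23): e=[0,10,30] → #  [on edge]
  covered (6 px):
    · · · ·
    · · · ·
    · · · ·
    · · · ·
    · · · ·
    · · # ·
    · · # ·
    · · · ·
    · # · ·
    · # · ·
    · # · ·
    # · · ·
T3:
  2·area = 44  (B↔C swapped to make it positive)
  edge (4, 14)→(0, 12): d=(-4,-2) inclusive
  edge (0, 12)→(6, 4): d=(6,-8) inclusive
  edge (6, 4)→(4, 14): d=(-2,10) inclusive
    (2,3)@(5, 7): e=[30,10,4] → #
    (3,3)@(7, 7): e=[34,26,-16] → ·
    (1,4)@(3, 9): e=[18,6,20] → #
    (2,4)@(5, 9): e=[22,22,0] → #  [on edge]
    (3,4)@(7, 9): e=[26,38,-20] → ·
    (0,5)@(1, 11): e=[6,2,36] → #
    (2,5)@(5, 11): e=[14,34,-4] → ·
    (0,6)@(1, 13): e=[-2,14,32] → ·
    (1,6)@(3, 13): e=[2,30,12] → #
    (2,6)@(5, 13): e=[6,46,-8] → ·
    (1,7)@(3, 15): e=[-6,42,8] → ·
    (1,9)@(3, 19): e=[-22,66,0] → ·  [on edge]
  covered (6 px):
    · · · ·
    · · · ·
    · · · ·
    · · # ·
    · # # ·
    # # · ·
    · # · ·
    · · · ·
    · · · ·
    · · · ·
    · · · ·
    · · · ·

Final: [12,16,12]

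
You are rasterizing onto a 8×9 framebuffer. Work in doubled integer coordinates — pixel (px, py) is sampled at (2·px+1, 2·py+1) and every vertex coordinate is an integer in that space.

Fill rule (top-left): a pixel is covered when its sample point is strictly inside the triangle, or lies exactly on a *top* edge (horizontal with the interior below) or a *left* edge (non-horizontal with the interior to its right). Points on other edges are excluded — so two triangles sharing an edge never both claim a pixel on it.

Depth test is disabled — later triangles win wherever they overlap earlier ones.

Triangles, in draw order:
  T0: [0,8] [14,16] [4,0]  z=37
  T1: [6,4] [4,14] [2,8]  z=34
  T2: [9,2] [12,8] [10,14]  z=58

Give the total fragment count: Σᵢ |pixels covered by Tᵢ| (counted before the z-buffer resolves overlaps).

T0:
  2·area = 144  (B↔C swapped to make it positive)
  edge (0, 8)→(4, 0): d=(4,-8) top-left  bias=+0
  edge (4, 0)→(14, 16): d=(10,16) right/bottom  bias=-1
  edge (14, 16)→(0, 8): d=(-14,-8) top-left  bias=+0
    (1,1)@(3, 3): e=[4,46,94] → █
    (2,1)@(5, 3): e=[20,14,110] → █
    (3,1)@(7, 3): e=[36,-18,126] → ·
    (1,2)@(3, 5): e=[12,66,66] → █
    (3,2)@(7, 5): e=[44,2,98] → █
    (4,2)@(9, 5): e=[60,-30,114] → ·
    (0,3)@(1, 7): e=[4,118,22] → █
    (4,3)@(9, 7): e=[68,-10,86] → ·
    (0,4)@(1, 9): e=[12,138,-6] → ·
    (1,4)@(3, 9): e=[28,106,10] → █
    (4,4)@(9, 9): e=[76,10,58] → █
    (5,4)@(11, 9): e=[92,-22,74] → ·
  covered (18 px):
    · · · · · · · ·
    · █ █ · · · · ·
    · █ █ █ · · · ·
    █ █ █ █ · · · ·
    · █ █ █ █ · · ·
    · · · █ █ · · ·
    · · · · █ █ · ·
    · · · · · · █ ·
    · · · · · · · ·
T1:
  2·area = 32
  edge (6, 4)→(4, 14): d=(-2,10) right/bottom  bias=-1
  edge (4, 14)→(2, 8): d=(-2,-6) top-left  bias=+0
  edge (2, 8)→(6, 4): d=(4,-4) top-left  bias=+0
    (4,0)@(9, 1): e=[-24,56,0] → ·  [on edge]
    (3,1)@(7, 3): e=[-8,40,0] → ·  [on edge]
    (0,2)@(1, 5): e=[48,0,-16] → ·  [on edge]
    (2,2)@(5, 5): e=[8,24,0] → █  [on edge]
    (3,2)@(7, 5): e=[-12,36,8] → ·
    (1,3)@(3, 7): e=[24,8,0] → █  [on edge]
    (3,3)@(7, 7): e=[-16,32,16] → ·
    (0,4)@(1, 9): e=[40,-8,0] → ·  [on edge]
    (1,4)@(3, 9): e=[20,4,8] → █
    (2,4)@(5, 9): e=[0,16,16] → ·  [on edge]
    (1,5)@(3, 11): e=[16,0,16] → █  [on edge]
    (2,5)@(5, 11): e=[-4,12,24] → ·
    (2,8)@(5, 17): e=[-16,0,48] → ·  [on edge]
  covered (5 px):
    · · · · · · · ·
    · · · · · · · ·
    · · █ · · · · ·
    · █ █ · · · · ·
    · █ · · · · · ·
    · █ · · · · · ·
    · · · · · · · ·
    · · · · · · · ·
    · · · · · · · ·
T2:
  2·area = 30
  edge (9, 2)→(12, 8): d=(3,6) right/bottom  bias=-1
  edge (12, 8)→(10, 14): d=(-2,6) right/bottom  bias=-1
  edge (10, 14)→(9, 2): d=(-1,-12) top-left  bias=+0
    (6,2)@(13, 5): e=[-15,0,45] → ·  [on edge]
    (5,3)@(11, 7): e=[3,8,19] → █
    (6,3)@(13, 7): e=[-9,-4,43] → ·
    (5,4)@(11, 9): e=[9,4,17] → █
    (6,4)@(13, 9): e=[-3,-8,41] → ·
    (5,5)@(11, 11): e=[15,0,15] → ·  [on edge]
    (4,8)@(9, 17): e=[45,0,-15] → ·  [on edge]
  covered (2 px):
    · · · · · · · ·
    · · · · · · · ·
    · · · · · · · ·
    · · · · · █ · ·
    · · · · · █ · ·
    · · · · · · · ·
    · · · · · · · ·
    · · · · · · · ·
    · · · · · · · ·

Final: 25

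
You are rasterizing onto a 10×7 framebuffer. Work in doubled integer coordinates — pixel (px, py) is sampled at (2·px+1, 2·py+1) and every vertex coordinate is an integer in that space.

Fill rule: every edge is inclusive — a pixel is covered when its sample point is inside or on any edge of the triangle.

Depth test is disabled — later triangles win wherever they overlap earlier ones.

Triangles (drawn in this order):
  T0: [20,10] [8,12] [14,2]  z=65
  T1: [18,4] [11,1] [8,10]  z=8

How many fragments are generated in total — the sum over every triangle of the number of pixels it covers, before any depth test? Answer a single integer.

T0:
  2·area = 108
  edge (20, 10)→(8, 12): d=(-12,2) inclusive
  edge (8, 12)→(14, 2): d=(6,-10) inclusive
  edge (14, 2)→(20, 10): d=(6,8) inclusive
    (6,2)@(13, 5): e=[74,8,26] → █
    (7,2)@(15, 5): e=[70,28,10] → █
    (8,2)@(17, 5): e=[66,48,-6] → ·
    (5,3)@(11, 7): e=[54,0,54] → █  [on edge]
    (8,3)@(17, 7): e=[42,60,6] → █
    (9,3)@(19, 7): e=[38,80,-10] → ·
    (5,4)@(11, 9): e=[30,12,66] → █
    (9,4)@(19, 9): e=[14,92,2] → █
    (4,5)@(9, 11): e=[10,4,94] → █
    (7,5)@(15, 11): e=[-2,64,46] → ·
    (8,5)@(17, 11): e=[-6,84,30] → ·
    (9,5)@(19, 11): e=[-10,104,14] → ·
  covered (14 px):
    · · · · · · · · · ·
    · · · · · · · · · ·
    · · · · · · █ █ · ·
    · · · · · █ █ █ █ ·
    · · · · · █ █ █ █ █
    · · · · █ █ █ · · ·
    · · · · · · · · · ·
T1:
  2·area = 72  (B↔C swapped to make it positive)
  edge (18, 4)→(8, 10): d=(-10,6) inclusive
  edge (8, 10)→(11, 1): d=(3,-9) inclusive
  edge (11, 1)→(18, 4): d=(7,3) inclusive
    (5,0)@(11, 1): e=[72,0,0] → █  [on edge]
    (6,0)@(13, 1): e=[60,18,-6] → ·
    (5,1)@(11, 3): e=[52,6,14] → █
    (6,1)@(13, 3): e=[40,24,8] → █
    (7,1)@(15, 3): e=[28,42,2] → █
    (8,1)@(17, 3): e=[16,60,-4] → ·
    (5,2)@(11, 5): e=[32,12,28] → █
    (8,2)@(17, 5): e=[-4,66,10] → ·
    (4,3)@(9, 7): e=[24,0,48] → █  [on edge]
    (6,3)@(13, 7): e=[0,36,36] → █  [on edge]
    (7,3)@(15, 7): e=[-12,54,30] → ·
    (4,4)@(9, 9): e=[4,6,62] → █
    (1,6)@(3, 13): e=[0,-36,108] → ·  [on edge]
    (3,6)@(7, 13): e=[-24,0,96] → ·  [on edge]
  covered (11 px):
    · · · · · █ · · · ·
    · · · · · █ █ █ · ·
    · · · · · █ █ █ · ·
    · · · · █ █ █ · · ·
    · · · · █ · · · · ·
    · · · · · · · · · ·
    · · · · · · · · · ·

Answer: 25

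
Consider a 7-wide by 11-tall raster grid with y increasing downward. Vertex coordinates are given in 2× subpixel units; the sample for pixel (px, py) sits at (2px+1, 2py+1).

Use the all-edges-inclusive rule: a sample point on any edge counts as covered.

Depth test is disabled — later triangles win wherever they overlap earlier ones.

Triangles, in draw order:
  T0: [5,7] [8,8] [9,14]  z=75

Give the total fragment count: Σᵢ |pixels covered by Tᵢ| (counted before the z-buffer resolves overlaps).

T0:
  2·area = 17
  edge (5, 7)→(8, 8): d=(3,1) inclusive
  edge (8, 8)→(9, 14): d=(1,6) inclusive
  edge (9, 14)→(5, 7): d=(-4,-7) inclusive
    (2,3)@(5, 7): e=[0,17,0] → X  [on edge]
    (3,3)@(7, 7): e=[-2,5,14] → .
    (2,4)@(5, 9): e=[6,19,-8] → .
    (3,4)@(7, 9): e=[4,7,6] → X
    (4,4)@(9, 9): e=[2,-5,20] → .
    (5,4)@(11, 9): e=[0,-17,34] → .  [on edge]
    (3,5)@(7, 11): e=[10,9,-2] → .
    (6,10)@(13, 21): e=[34,-17,0] → .  [on edge]
  covered (2 px):
    . . . . . . .
    . . . . . . .
    . . . . . . .
    . . X . . . .
    . . . X . . .
    . . . . . . .
    . . . . . . .
    . . . . . . .
    . . . . . . .
    . . . . . . .
    . . . . . . .

Result: 2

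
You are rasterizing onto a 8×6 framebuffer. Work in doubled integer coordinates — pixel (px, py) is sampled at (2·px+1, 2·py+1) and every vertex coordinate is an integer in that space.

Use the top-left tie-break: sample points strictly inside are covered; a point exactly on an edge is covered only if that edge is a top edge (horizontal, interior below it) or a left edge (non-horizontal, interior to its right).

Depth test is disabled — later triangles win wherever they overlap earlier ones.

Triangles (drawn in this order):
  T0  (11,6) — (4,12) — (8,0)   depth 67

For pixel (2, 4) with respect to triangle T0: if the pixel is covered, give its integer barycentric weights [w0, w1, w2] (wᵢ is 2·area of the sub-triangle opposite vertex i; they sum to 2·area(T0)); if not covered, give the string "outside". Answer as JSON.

T0:
  2·area = 60
  edge (11, 6)→(4, 12): d=(-7,6) right/bottom  bias=-1
  edge (4, 12)→(8, 0): d=(4,-12) top-left  bias=+0
  edge (8, 0)→(11, 6): d=(3,6) right/bottom  bias=-1
    (3,1)@(7, 3): e=[45,0,15] → X  [on edge]
    (4,1)@(9, 3): e=[33,24,3] → X
    (5,1)@(11, 3): e=[21,48,-9] → .
    (3,2)@(7, 5): e=[31,8,21] → X
    (5,2)@(11, 5): e=[7,56,-3] → .
    (3,3)@(7, 7): e=[17,16,27] → X
    (5,3)@(11, 7): e=[-7,64,3] → .
    (2,4)@(5, 9): e=[15,0,45] → X  [on edge]
    (4,4)@(9, 9): e=[-9,48,21] → .
    (2,5)@(5, 11): e=[1,8,51] → X
    (3,5)@(7, 11): e=[-11,32,39] → .
  covered (9 px):
    . . . . . . . .
    . . . X X . . .
    . . . X X . . .
    . . . X X . . .
    . . X X . . . .
    . . X . . . . .

Final: [0,45,15]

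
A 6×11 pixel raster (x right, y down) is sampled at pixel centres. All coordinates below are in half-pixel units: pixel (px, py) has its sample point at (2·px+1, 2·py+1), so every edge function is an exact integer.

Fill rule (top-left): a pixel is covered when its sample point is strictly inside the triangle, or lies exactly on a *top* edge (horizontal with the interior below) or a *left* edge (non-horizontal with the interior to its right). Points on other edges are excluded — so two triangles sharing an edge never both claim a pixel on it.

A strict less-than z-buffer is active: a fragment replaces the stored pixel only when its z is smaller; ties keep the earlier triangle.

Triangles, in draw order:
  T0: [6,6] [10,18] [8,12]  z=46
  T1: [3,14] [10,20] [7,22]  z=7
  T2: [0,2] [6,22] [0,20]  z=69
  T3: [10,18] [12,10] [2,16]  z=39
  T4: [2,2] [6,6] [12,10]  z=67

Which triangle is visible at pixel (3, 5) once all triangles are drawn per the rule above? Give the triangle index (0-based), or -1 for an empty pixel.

T0:
  degenerate (2·area = 0) — covers nothing
T1:
  2·area = 32
  edge (3, 14)→(10, 20): d=(7,6) right/bottom  bias=-1
  edge (10, 20)→(7, 22): d=(-3,2) right/bottom  bias=-1
  edge (7, 22)→(3, 14): d=(-4,-8) top-left  bias=+0
    (2,8)@(5, 17): e=[9,19,4] → █
    (3,8)@(7, 17): e=[-3,15,20] → ·
    (2,9)@(5, 19): e=[23,13,-4] → ·
    (3,9)@(7, 19): e=[11,9,12] → █
    (4,9)@(9, 19): e=[-1,5,28] → ·
    (3,10)@(7, 21): e=[25,3,4] → █
    (4,10)@(9, 21): e=[13,-1,20] → ·
  covered (3 px):
    · · · · · ·
    · · · · · ·
    · · · · · ·
    · · · · · ·
    · · · · · ·
    · · · · · ·
    · · · · · ·
    · · · · · ·
    · · █ · · ·
    · · · █ · ·
    · · · █ · ·
T2:
  2·area = 108
  edge (0, 2)→(6, 22): d=(6,20) right/bottom  bias=-1
  edge (6, 22)→(0, 20): d=(-6,-2) top-left  bias=+0
  edge (0, 20)→(0, 2): d=(0,-18) top-left  bias=+0
    (0,3)@(1, 7): e=[10,80,18] → █
    (1,3)@(3, 7): e=[-30,84,54] → ·
    (0,4)@(1, 9): e=[22,68,18] → █
    (1,4)@(3, 9): e=[-18,72,54] → ·
    (0,5)@(1, 11): e=[34,56,18] → █
    (1,5)@(3, 11): e=[-6,60,54] → ·
    (0,6)@(1, 13): e=[46,44,18] → █
    (1,6)@(3, 13): e=[6,48,54] → █
    (2,6)@(5, 13): e=[-34,52,90] → ·
    (0,7)@(1, 15): e=[58,32,18] → █
    (2,7)@(5, 15): e=[-22,40,90] → ·
    (0,8)@(1, 17): e=[70,20,18] → █
    (1,10)@(3, 21): e=[54,0,54] → █  [on edge]
  covered (14 px):
    · · · · · ·
    · · · · · ·
    · · · · · ·
    █ · · · · ·
    █ · · · · ·
    █ · · · · ·
    █ █ · · · ·
    █ █ · · · ·
    █ █ · · · ·
    █ █ █ · · ·
    · █ █ · · ·
T3:
  2·area = 68  (B↔C swapped to make it positive)
  edge (10, 18)→(2, 16): d=(-8,-2) top-left  bias=+0
  edge (2, 16)→(12, 10): d=(10,-6) top-left  bias=+0
  edge (12, 10)→(10, 18): d=(-2,8) right/bottom  bias=-1
    (5,5)@(11, 11): e=[58,4,6] → █
    (3,6)@(7, 13): e=[34,0,34] → █  [on edge]
    (4,6)@(9, 13): e=[38,12,18] → █
    (2,7)@(5, 15): e=[14,8,46] → █
    (5,7)@(11, 15): e=[26,44,-2] → ·
    (2,8)@(5, 17): e=[-2,28,42] → ·
    (3,8)@(7, 17): e=[2,40,26] → █
    (5,8)@(11, 17): e=[10,64,-6] → ·
    (3,9)@(7, 19): e=[-14,60,22] → ·
    (4,9)@(9, 19): e=[-10,72,6] → ·
  covered (9 px):
    · · · · · ·
    · · · · · ·
    · · · · · ·
    · · · · · ·
    · · · · · ·
    · · · · · █
    · · · █ █ █
    · · █ █ █ ·
    · · · █ █ ·
    · · · · · ·
    · · · · · ·
T4:
  2·area = 8  (B↔C swapped to make it positive)
  edge (2, 2)→(12, 10): d=(10,8) right/bottom  bias=-1
  edge (12, 10)→(6, 6): d=(-6,-4) top-left  bias=+0
  edge (6, 6)→(2, 2): d=(-4,-4) top-left  bias=+0
    (0,0)@(1, 1): e=[-2,10,0] → ·  [on edge]
    (1,1)@(3, 3): e=[2,6,0] → █  [on edge]
    (2,1)@(5, 3): e=[-14,14,8] → ·
    (1,2)@(3, 5): e=[22,-6,-8] → ·
    (2,2)@(5, 5): e=[6,2,0] → █  [on edge]
    (3,2)@(7, 5): e=[-10,10,8] → ·
    (2,3)@(5, 7): e=[26,-10,-8] → ·
    (3,3)@(7, 7): e=[10,-2,0] → ·  [on edge]
    (4,4)@(9, 9): e=[14,-6,0] → ·  [on edge]
    (5,5)@(11, 11): e=[18,-10,0] → ·  [on edge]
  covered (2 px):
    · · · · · ·
    · █ · · · ·
    · · █ · · ·
    · · · · · ·
    · · · · · ·
    · · · · · ·
    · · · · · ·
    · · · · · ·
    · · · · · ·
    · · · · · ·
    · · · · · ·

Z-buffer (winner per pixel, '.' = empty):
  . . . . . .
  . 4 . . . .
  . . 4 . . .
  2 . . . . .
  2 . . . . .
  2 . . . . 3
  2 2 . 3 3 3
  2 2 3 3 3 .
  2 2 1 3 3 .
  2 2 2 1 . .
  . 2 2 1 . .

Answer: -1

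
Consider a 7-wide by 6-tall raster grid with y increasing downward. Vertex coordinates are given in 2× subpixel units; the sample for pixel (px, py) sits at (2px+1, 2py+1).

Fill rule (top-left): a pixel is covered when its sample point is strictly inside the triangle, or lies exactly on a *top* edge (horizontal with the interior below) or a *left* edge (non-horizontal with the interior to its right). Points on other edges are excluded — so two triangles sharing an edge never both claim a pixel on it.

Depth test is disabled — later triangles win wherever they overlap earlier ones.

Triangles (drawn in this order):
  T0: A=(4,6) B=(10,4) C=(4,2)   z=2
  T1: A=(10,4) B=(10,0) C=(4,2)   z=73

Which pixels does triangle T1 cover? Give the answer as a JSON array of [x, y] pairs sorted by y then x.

T0:
  2·area = 24  (B↔C swapped to make it positive)
  edge (4, 6)→(4, 2): d=(0,-4) top-left  bias=+0
  edge (4, 2)→(10, 4): d=(6,2) right/bottom  bias=-1
  edge (10, 4)→(4, 6): d=(-6,2) right/bottom  bias=-1
    (0,0)@(1, 1): e=[-12,0,36] → ·  [on edge]
    (2,1)@(5, 3): e=[4,4,16] → #
    (3,1)@(7, 3): e=[12,0,12] → ·  [on edge]
    (6,1)@(13, 3): e=[36,-12,0] → ·  [on edge]
    (2,2)@(5, 5): e=[4,16,4] → #
    (3,2)@(7, 5): e=[12,12,0] → ·  [on edge]
    (6,2)@(13, 5): e=[36,0,-12] → ·  [on edge]
    (0,3)@(1, 7): e=[-12,36,0] → ·  [on edge]
    (2,3)@(5, 7): e=[4,28,-8] → ·
  covered (2 px):
    · · · · · · ·
    · · # · · · ·
    · · # · · · ·
    · · · · · · ·
    · · · · · · ·
    · · · · · · ·
T1:
  2·area = 24  (B↔C swapped to make it positive)
  edge (10, 4)→(4, 2): d=(-6,-2) top-left  bias=+0
  edge (4, 2)→(10, 0): d=(6,-2) top-left  bias=+0
  edge (10, 0)→(10, 4): d=(0,4) right/bottom  bias=-1
    (0,0)@(1, 1): e=[0,-12,36] → ·  [on edge]
    (3,0)@(7, 1): e=[12,0,12] → #  [on edge]
    (4,0)@(9, 1): e=[16,4,4] → #
    (5,0)@(11, 1): e=[20,8,-4] → ·
    (0,1)@(1, 3): e=[-12,0,36] → ·  [on edge]
    (3,1)@(7, 3): e=[0,12,12] → #  [on edge]
    (5,1)@(11, 3): e=[8,20,-4] → ·
    (3,2)@(7, 5): e=[-12,24,12] → ·
    (4,2)@(9, 5): e=[-8,28,4] → ·
    (6,2)@(13, 5): e=[0,36,-12] → ·  [on edge]
  covered (4 px):
    · · · # # · ·
    · · · # # · ·
    · · · · · · ·
    · · · · · · ·
    · · · · · · ·
    · · · · · · ·

Result: [[3,0],[4,0],[3,1],[4,1]]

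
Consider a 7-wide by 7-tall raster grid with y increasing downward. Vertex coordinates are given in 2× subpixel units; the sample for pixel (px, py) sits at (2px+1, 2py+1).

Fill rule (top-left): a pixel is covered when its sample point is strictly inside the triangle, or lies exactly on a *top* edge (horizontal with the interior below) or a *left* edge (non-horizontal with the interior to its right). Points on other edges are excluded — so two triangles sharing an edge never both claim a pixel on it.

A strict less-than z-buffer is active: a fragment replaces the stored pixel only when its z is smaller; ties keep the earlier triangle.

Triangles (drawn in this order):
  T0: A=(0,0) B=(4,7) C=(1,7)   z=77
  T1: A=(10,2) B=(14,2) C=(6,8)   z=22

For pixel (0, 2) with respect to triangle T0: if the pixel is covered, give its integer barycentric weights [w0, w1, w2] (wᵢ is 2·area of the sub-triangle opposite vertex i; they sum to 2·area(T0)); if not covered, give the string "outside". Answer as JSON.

T0:
  2·area = 21
  edge (0, 0)→(4, 7): d=(4,7) right/bottom  bias=-1
  edge (4, 7)→(1, 7): d=(-3,0) right/bottom  bias=-1
  edge (1, 7)→(0, 0): d=(-1,-7) top-left  bias=+0
    (0,1)@(1, 3): e=[5,12,4] → #
    (1,1)@(3, 3): e=[-9,12,18] → ·
    (0,2)@(1, 5): e=[13,6,2] → #
    (1,2)@(3, 5): e=[-1,6,16] → ·
    (0,3)@(1, 7): e=[21,0,0] → ·  [on edge]
    (1,3)@(3, 7): e=[7,0,14] → ·  [on edge]
    (2,3)@(5, 7): e=[-7,0,28] → ·  [on edge]
    (3,3)@(7, 7): e=[-21,0,42] → ·  [on edge]
    (4,3)@(9, 7): e=[-35,0,56] → ·  [on edge]
    (5,3)@(11, 7): e=[-49,0,70] → ·  [on edge]
    (6,3)@(13, 7): e=[-63,0,84] → ·  [on edge]
  covered (2 px):
    · · · · · · ·
    # · · · · · ·
    # · · · · · ·
    · · · · · · ·
    · · · · · · ·
    · · · · · · ·
    · · · · · · ·
T1:
  2·area = 24
  edge (10, 2)→(14, 2): d=(4,0) top-left  bias=+0
  edge (14, 2)→(6, 8): d=(-8,6) right/bottom  bias=-1
  edge (6, 8)→(10, 2): d=(4,-6) top-left  bias=+0
    (5,1)@(11, 3): e=[4,10,10] → #
    (6,1)@(13, 3): e=[4,-2,22] → ·
    (4,2)@(9, 5): e=[12,6,6] → #
    (5,2)@(11, 5): e=[12,-6,18] → ·
    (3,3)@(7, 7): e=[20,2,2] → #
    (4,3)@(9, 7): e=[20,-10,14] → ·
    (3,4)@(7, 9): e=[28,-14,10] → ·
  covered (3 px):
    · · · · · · ·
    · · · · · # ·
    · · · · # · ·
    · · · # · · ·
    · · · · · · ·
    · · · · · · ·
    · · · · · · ·

Answer: [6,2,13]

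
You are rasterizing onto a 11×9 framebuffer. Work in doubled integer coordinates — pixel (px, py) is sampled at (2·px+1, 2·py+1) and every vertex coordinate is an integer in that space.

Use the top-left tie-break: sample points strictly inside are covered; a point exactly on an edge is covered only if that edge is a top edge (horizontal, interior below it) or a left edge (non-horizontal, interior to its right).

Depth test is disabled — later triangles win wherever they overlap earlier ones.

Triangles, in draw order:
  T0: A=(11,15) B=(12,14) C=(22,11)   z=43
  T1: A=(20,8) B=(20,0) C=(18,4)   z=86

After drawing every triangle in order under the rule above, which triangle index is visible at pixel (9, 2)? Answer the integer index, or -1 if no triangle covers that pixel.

T0:
  2·area = 7
  edge (11, 15)→(12, 14): d=(1,-1) top-left  bias=+0
  edge (12, 14)→(22, 11): d=(10,-3) top-left  bias=+0
  edge (22, 11)→(11, 15): d=(-11,4) right/bottom  bias=-1
    (10,2)@(21, 5): e=[0,-63,70] → ·  [on edge]
    (9,3)@(19, 7): e=[0,-49,56] → ·  [on edge]
    (8,4)@(17, 9): e=[0,-35,42] → ·  [on edge]
    (7,5)@(15, 11): e=[0,-21,28] → ·  [on edge]
    (6,6)@(13, 13): e=[0,-7,14] → ·  [on edge]
    (5,7)@(11, 15): e=[0,7,0] → ·  [on edge]
    (4,8)@(9, 17): e=[0,21,-14] → ·  [on edge]
  covered (0 px):
    · · · · · · · · · · ·
    · · · · · · · · · · ·
    · · · · · · · · · · ·
    · · · · · · · · · · ·
    · · · · · · · · · · ·
    · · · · · · · · · · ·
    · · · · · · · · · · ·
    · · · · · · · · · · ·
    · · · · · · · · · · ·
T1:
  2·area = 16  (B↔C swapped to make it positive)
  edge (20, 8)→(18, 4): d=(-2,-4) top-left  bias=+0
  edge (18, 4)→(20, 0): d=(2,-4) top-left  bias=+0
  edge (20, 0)→(20, 8): d=(0,8) right/bottom  bias=-1
    (9,1)@(19, 3): e=[6,2,8] → #
    (10,1)@(21, 3): e=[14,10,-8] → ·
    (9,2)@(19, 5): e=[2,6,8] → #
    (10,2)@(21, 5): e=[10,14,-8] → ·
    (9,3)@(19, 7): e=[-2,10,8] → ·
  covered (2 px):
    · · · · · · · · · · ·
    · · · · · · · · · # ·
    · · · · · · · · · # ·
    · · · · · · · · · · ·
    · · · · · · · · · · ·
    · · · · · · · · · · ·
    · · · · · · · · · · ·
    · · · · · · · · · · ·
    · · · · · · · · · · ·

Z-buffer (winner per pixel, '.' = empty):
  . . . . . . . . . . .
  . . . . . . . . . 1 .
  . . . . . . . . . 1 .
  . . . . . . . . . . .
  . . . . . . . . . . .
  . . . . . . . . . . .
  . . . . . . . . . . .
  . . . . . . . . . . .
  . . . . . . . . . . .

Answer: 1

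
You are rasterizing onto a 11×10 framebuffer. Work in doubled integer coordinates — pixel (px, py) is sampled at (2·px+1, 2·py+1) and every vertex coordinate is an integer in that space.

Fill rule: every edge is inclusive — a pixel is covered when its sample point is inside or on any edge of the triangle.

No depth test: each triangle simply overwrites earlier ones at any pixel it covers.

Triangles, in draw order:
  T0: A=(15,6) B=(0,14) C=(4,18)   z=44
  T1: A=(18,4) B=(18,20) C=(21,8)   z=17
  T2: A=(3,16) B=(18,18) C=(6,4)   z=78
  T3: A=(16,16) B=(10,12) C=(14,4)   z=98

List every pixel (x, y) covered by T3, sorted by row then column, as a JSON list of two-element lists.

T0:
  2·area = 92  (B↔C swapped to make it positive)
  edge (15, 6)→(4, 18): d=(-11,12) inclusive
  edge (4, 18)→(0, 14): d=(-4,-4) inclusive
  edge (0, 14)→(15, 6): d=(15,-8) inclusive
    (5,4)@(11, 9): e=[15,64,13] → X
    (6,4)@(13, 9): e=[-9,72,29] → .
    (3,5)@(7, 11): e=[41,40,11] → X
    (4,5)@(9, 11): e=[17,48,27] → X
    (5,5)@(11, 11): e=[-7,56,43] → .
    (1,6)@(3, 13): e=[67,16,9] → X
    (2,6)@(5, 13): e=[43,24,25] → X
    (4,6)@(9, 13): e=[-5,40,57] → .
    (0,7)@(1, 15): e=[69,0,23] → X  [on edge]
    (3,7)@(7, 15): e=[-3,24,71] → .
    (0,8)@(1, 17): e=[47,-8,53] → .
    (1,8)@(3, 17): e=[23,0,69] → X  [on edge]
    (2,9)@(5, 19): e=[-23,0,115] → .  [on edge]
  covered (10 px):
    . . . . . . . . . . .
    . . . . . . . . . . .
    . . . . . . . . . . .
    . . . . . . . . . . .
    . . . . . X . . . . .
    . . . X X . . . . . .
    . X X X . . . . . . .
    X X X . . . . . . . .
    . X . . . . . . . . .
    . . . . . . . . . . .
T1:
  2·area = 48  (B↔C swapped to make it positive)
  edge (18, 4)→(21, 8): d=(3,4) inclusive
  edge (21, 8)→(18, 20): d=(-3,12) inclusive
  edge (18, 20)→(18, 4): d=(0,-16) inclusive
    (9,3)@(19, 7): e=[5,27,16] → X
    (10,3)@(21, 7): e=[-3,3,48] → .
    (9,4)@(19, 9): e=[11,21,16] → X
    (10,4)@(21, 9): e=[3,-3,48] → .
    (9,5)@(19, 11): e=[17,15,16] → X
    (10,5)@(21, 11): e=[9,-9,48] → .
    (9,6)@(19, 13): e=[23,9,16] → X
    (10,6)@(21, 13): e=[15,-15,48] → .
    (9,7)@(19, 15): e=[29,3,16] → X
    (10,7)@(21, 15): e=[21,-21,48] → .
    (9,8)@(19, 17): e=[35,-3,16] → .
  covered (5 px):
    . . . . . . . . . . .
    . . . . . . . . . . .
    . . . . . . . . . . .
    . . . . . . . . . X .
    . . . . . . . . . X .
    . . . . . . . . . X .
    . . . . . . . . . X .
    . . . . . . . . . X .
    . . . . . . . . . . .
    . . . . . . . . . . .
T2:
  2·area = 186  (B↔C swapped to make it positive)
  edge (3, 16)→(6, 4): d=(3,-12) inclusive
  edge (6, 4)→(18, 18): d=(12,14) inclusive
  edge (18, 18)→(3, 16): d=(-15,-2) inclusive
    (3,3)@(7, 7): e=[21,22,143] → X
    (4,3)@(9, 7): e=[45,-6,147] → .
    (2,4)@(5, 9): e=[3,74,109] → X
    (4,4)@(9, 9): e=[51,18,117] → X
    (5,4)@(11, 9): e=[75,-10,121] → .
    (2,5)@(5, 11): e=[9,98,79] → X
    (5,5)@(11, 11): e=[81,14,91] → X
    (6,5)@(13, 11): e=[105,-14,95] → .
    (2,6)@(5, 13): e=[15,122,49] → X
    (6,6)@(13, 13): e=[111,10,65] → X
    (7,6)@(15, 13): e=[135,-18,69] → .
    (2,7)@(5, 15): e=[21,146,19] → X
  covered (23 px):
    . . . . . . . . . . .
    . . . . . . . . . . .
    . . . . . . . . . . .
    . . . X . . . . . . .
    . . X X X . . . . . .
    . . X X X X . . . . .
    . . X X X X X . . . .
    . . X X X X X X . . .
    . . . . . X X X X . .
    . . . . . . . . . . .
T3:
  2·area = 64
  edge (16, 16)→(10, 12): d=(-6,-4) inclusive
  edge (10, 12)→(14, 4): d=(4,-8) inclusive
  edge (14, 4)→(16, 16): d=(2,12) inclusive
    (6,3)@(13, 7): e=[42,4,18] → X
    (7,3)@(15, 7): e=[50,20,-6] → .
    (6,4)@(13, 9): e=[30,12,22] → X
    (7,4)@(15, 9): e=[38,28,-2] → .
    (5,5)@(11, 11): e=[10,4,50] → X
    (7,5)@(15, 11): e=[26,36,2] → X
    (8,5)@(17, 11): e=[34,52,-22] → .
    (5,6)@(11, 13): e=[-2,12,54] → .
    (6,6)@(13, 13): e=[6,28,30] → X
    (8,6)@(17, 13): e=[22,60,-18] → .
    (6,7)@(13, 15): e=[-6,36,34] → .
    (7,7)@(15, 15): e=[2,52,10] → X
  covered (8 px):
    . . . . . . . . . . .
    . . . . . . . . . . .
    . . . . . . . . . . .
    . . . . . . X . . . .
    . . . . . . X . . . .
    . . . . . X X X . . .
    . . . . . . X X . . .
    . . . . . . . X . . .
    . . . . . . . . . . .
    . . . . . . . . . . .

Answer: [[6,3],[6,4],[5,5],[6,5],[7,5],[6,6],[7,6],[7,7]]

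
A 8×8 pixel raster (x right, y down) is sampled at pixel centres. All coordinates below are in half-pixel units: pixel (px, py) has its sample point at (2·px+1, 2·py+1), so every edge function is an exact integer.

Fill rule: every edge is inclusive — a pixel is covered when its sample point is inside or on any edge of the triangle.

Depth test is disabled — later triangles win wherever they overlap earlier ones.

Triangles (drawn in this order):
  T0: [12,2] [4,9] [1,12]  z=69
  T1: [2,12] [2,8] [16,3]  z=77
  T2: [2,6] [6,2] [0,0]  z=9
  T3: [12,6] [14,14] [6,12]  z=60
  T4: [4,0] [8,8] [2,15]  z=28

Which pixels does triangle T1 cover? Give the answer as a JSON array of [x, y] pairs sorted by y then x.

T0:
  2·area = 3  (B↔C swapped to make it positive)
  edge (12, 2)→(1, 12): d=(-11,10) inclusive
  edge (1, 12)→(4, 9): d=(3,-3) inclusive
  edge (4, 9)→(12, 2): d=(8,-7) inclusive
  covered (0 px):
    . . . . . . . .
    . . . . . . . .
    . . . . . . . .
    . . . . . . . .
    . . . . . . . .
    . . . . . . . .
    . . . . . . . .
    . . . . . . . .
T1:
  2·area = 56
  edge (2, 12)→(2, 8): d=(0,-4) inclusive
  edge (2, 8)→(16, 3): d=(14,-5) inclusive
  edge (16, 3)→(2, 12): d=(-14,9) inclusive
    (5,2)@(11, 5): e=[36,3,17] → X
    (6,2)@(13, 5): e=[44,13,-1] → .
    (2,3)@(5, 7): e=[12,1,43] → X
    (3,3)@(7, 7): e=[20,11,25] → X
    (4,3)@(9, 7): e=[28,21,7] → X
    (5,3)@(11, 7): e=[36,31,-11] → .
    (1,4)@(3, 9): e=[4,19,33] → X
    (3,4)@(7, 9): e=[20,39,-3] → .
    (4,4)@(9, 9): e=[28,49,-21] → .
    (1,5)@(3, 11): e=[4,47,5] → X
    (2,5)@(5, 11): e=[12,57,-13] → .
    (1,6)@(3, 13): e=[4,75,-23] → .
  covered (7 px):
    . . . . . . . .
    . . . . . . . .
    . . . . . X . .
    . . X X X . . .
    . X X . . . . .
    . X . . . . . .
    . . . . . . . .
    . . . . . . . .
T2:
  2·area = 32  (B↔C swapped to make it positive)
  edge (2, 6)→(0, 0): d=(-2,-6) inclusive
  edge (0, 0)→(6, 2): d=(6,2) inclusive
  edge (6, 2)→(2, 6): d=(-4,4) inclusive
    (0,0)@(1, 1): e=[4,4,24] → X
    (1,0)@(3, 1): e=[16,0,16] → X  [on edge]
    (2,0)@(5, 1): e=[28,-4,8] → .
    (3,0)@(7, 1): e=[40,-8,0] → .  [on edge]
    (0,1)@(1, 3): e=[0,16,16] → X  [on edge]
    (2,1)@(5, 3): e=[24,8,0] → X  [on edge]
    (3,1)@(7, 3): e=[36,4,-8] → .
    (4,1)@(9, 3): e=[48,0,-16] → .  [on edge]
    (0,2)@(1, 5): e=[-4,28,8] → .
    (1,2)@(3, 5): e=[8,24,0] → X  [on edge]
    (2,2)@(5, 5): e=[20,20,-8] → .
    (7,2)@(15, 5): e=[80,0,-48] → .  [on edge]
    (0,3)@(1, 7): e=[-8,40,0] → .  [on edge]
    (1,4)@(3, 9): e=[0,48,-16] → .  [on edge]
    (2,7)@(5, 15): e=[0,80,-48] → .  [on edge]
  covered (6 px):
    X X . . . . . .
    X X X . . . . .
    . X . . . . . .
    . . . . . . . .
    . . . . . . . .
    . . . . . . . .
    . . . . . . . .
    . . . . . . . .
T3:
  2·area = 60
  edge (12, 6)→(14, 14): d=(2,8) inclusive
  edge (14, 14)→(6, 12): d=(-8,-2) inclusive
  edge (6, 12)→(12, 6): d=(6,-6) inclusive
    (7,1)@(15, 3): e=[-30,90,0] → .  [on edge]
    (6,2)@(13, 5): e=[-10,70,0] → .  [on edge]
    (5,3)@(11, 7): e=[10,50,0] → X  [on edge]
    (6,3)@(13, 7): e=[-6,54,12] → .
    (4,4)@(9, 9): e=[30,30,0] → X  [on edge]
    (6,4)@(13, 9): e=[-2,38,24] → .
    (3,5)@(7, 11): e=[50,10,0] → X  [on edge]
    (6,5)@(13, 11): e=[2,22,36] → X
    (7,5)@(15, 11): e=[-14,26,48] → .
    (2,6)@(5, 13): e=[70,-10,0] → .  [on edge]
    (3,6)@(7, 13): e=[54,-6,12] → .
    (4,6)@(9, 13): e=[38,-2,24] → .
    (1,7)@(3, 15): e=[90,-30,0] → .  [on edge]
  covered (9 px):
    . . . . . . . .
    . . . . . . . .
    . . . . . . . .
    . . . . . X . .
    . . . . X X . .
    . . . X X X X .
    . . . . . X X .
    . . . . . . . .
T4:
  2·area = 76
  edge (4, 0)→(8, 8): d=(4,8) inclusive
  edge (8, 8)→(2, 15): d=(-6,7) inclusive
  edge (2, 15)→(4, 0): d=(2,-15) inclusive
    (2,1)@(5, 3): e=[4,51,21] → X
    (3,1)@(7, 3): e=[-12,37,51] → .
    (2,2)@(5, 5): e=[12,39,25] → X
    (3,2)@(7, 5): e=[-4,25,55] → .
    (2,3)@(5, 7): e=[20,27,29] → X
    (3,3)@(7, 7): e=[4,13,59] → X
    (4,3)@(9, 7): e=[-12,-1,89] → .
    (1,4)@(3, 9): e=[44,29,3] → X
    (4,4)@(9, 9): e=[-4,-13,93] → .
    (1,5)@(3, 11): e=[52,17,7] → X
    (3,5)@(7, 11): e=[20,-11,67] → .
    (1,6)@(3, 13): e=[60,5,11] → X
  covered (10 px):
    . . . . . . . .
    . . X . . . . .
    . . X . . . . .
    . . X X . . . .
    . X X X . . . .
    . X X . . . . .
    . X . . . . . .
    . . . . . . . .

Result: [[5,2],[2,3],[3,3],[4,3],[1,4],[2,4],[1,5]]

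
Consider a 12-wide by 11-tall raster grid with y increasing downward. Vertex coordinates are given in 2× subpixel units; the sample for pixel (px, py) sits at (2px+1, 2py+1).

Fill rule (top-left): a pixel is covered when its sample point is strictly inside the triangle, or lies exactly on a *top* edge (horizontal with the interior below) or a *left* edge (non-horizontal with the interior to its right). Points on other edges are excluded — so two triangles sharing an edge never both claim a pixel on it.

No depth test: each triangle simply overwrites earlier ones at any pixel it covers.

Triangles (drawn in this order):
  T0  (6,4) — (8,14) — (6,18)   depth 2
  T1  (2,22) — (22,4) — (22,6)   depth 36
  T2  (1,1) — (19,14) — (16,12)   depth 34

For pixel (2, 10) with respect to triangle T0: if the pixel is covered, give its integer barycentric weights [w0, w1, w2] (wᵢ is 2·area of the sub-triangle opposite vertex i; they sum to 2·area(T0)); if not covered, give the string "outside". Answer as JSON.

T0:
  2·area = 28
  edge (6, 4)→(8, 14): d=(2,10) right/bottom  bias=-1
  edge (8, 14)→(6, 18): d=(-2,4) right/bottom  bias=-1
  edge (6, 18)→(6, 4): d=(0,-14) top-left  bias=+0
    (3,4)@(7, 9): e=[0,14,14] → .  [on edge]
    (3,5)@(7, 11): e=[4,10,14] → X
    (4,5)@(9, 11): e=[-16,2,42] → .
    (3,6)@(7, 13): e=[8,6,14] → X
    (4,6)@(9, 13): e=[-12,-2,42] → .
    (3,7)@(7, 15): e=[12,2,14] → X
    (4,7)@(9, 15): e=[-8,-6,42] → .
    (3,8)@(7, 17): e=[16,-2,14] → .
    (4,9)@(9, 19): e=[0,-14,42] → .  [on edge]
  covered (3 px):
    . . . . . . . . . . . .
    . . . . . . . . . . . .
    . . . . . . . . . . . .
    . . . . . . . . . . . .
    . . . . . . . . . . . .
    . . . X . . . . . . . .
    . . . X . . . . . . . .
    . . . X . . . . . . . .
    . . . . . . . . . . . .
    . . . . . . . . . . . .
    . . . . . . . . . . . .
T1:
  2·area = 40
  edge (2, 22)→(22, 4): d=(20,-18) top-left  bias=+0
  edge (22, 4)→(22, 6): d=(0,2) right/bottom  bias=-1
  edge (22, 6)→(2, 22): d=(-20,16) right/bottom  bias=-1
    (10,2)@(21, 5): e=[2,2,36] → X
    (11,2)@(23, 5): e=[38,-2,4] → .
    (9,3)@(19, 7): e=[6,6,28] → X
    (10,3)@(21, 7): e=[42,2,-4] → .
    (8,4)@(17, 9): e=[10,10,20] → X
    (9,4)@(19, 9): e=[46,6,-12] → .
    (7,5)@(15, 11): e=[14,14,12] → X
    (8,5)@(17, 11): e=[50,10,-20] → .
    (6,6)@(13, 13): e=[18,18,4] → X
    (7,6)@(15, 13): e=[54,14,-28] → .
    (6,7)@(13, 15): e=[58,18,-36] → .
  covered (5 px):
    . . . . . . . . . . . .
    . . . . . . . . . . . .
    . . . . . . . . . . X .
    . . . . . . . . . X . .
    . . . . . . . . X . . .
    . . . . . . . X . . . .
    . . . . . . X . . . . .
    . . . . . . . . . . . .
    . . . . . . . . . . . .
    . . . . . . . . . . . .
    . . . . . . . . . . . .
T2:
  2·area = 3
  edge (1, 1)→(19, 14): d=(18,13) right/bottom  bias=-1
  edge (19, 14)→(16, 12): d=(-3,-2) top-left  bias=+0
  edge (16, 12)→(1, 1): d=(-15,-11) top-left  bias=+0
    (0,0)@(1, 1): e=[0,3,0] → .  [on edge]
  covered (0 px):
    . . . . . . . . . . . .
    . . . . . . . . . . . .
    . . . . . . . . . . . .
    . . . . . . . . . . . .
    . . . . . . . . . . . .
    . . . . . . . . . . . .
    . . . . . . . . . . . .
    . . . . . . . . . . . .
    . . . . . . . . . . . .
    . . . . . . . . . . . .
    . . . . . . . . . . . .

Final: "outside"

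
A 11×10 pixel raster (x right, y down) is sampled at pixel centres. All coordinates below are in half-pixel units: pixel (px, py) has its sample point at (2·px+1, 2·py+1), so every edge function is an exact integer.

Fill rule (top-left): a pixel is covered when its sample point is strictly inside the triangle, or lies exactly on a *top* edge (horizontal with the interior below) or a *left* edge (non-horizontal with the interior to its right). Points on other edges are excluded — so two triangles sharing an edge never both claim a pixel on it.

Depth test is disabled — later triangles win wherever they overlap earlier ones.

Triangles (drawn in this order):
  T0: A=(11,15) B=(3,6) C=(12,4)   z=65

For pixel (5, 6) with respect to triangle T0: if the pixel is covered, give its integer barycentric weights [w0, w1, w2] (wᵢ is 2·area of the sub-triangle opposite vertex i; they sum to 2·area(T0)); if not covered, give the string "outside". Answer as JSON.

T0:
  2·area = 97
  edge (11, 15)→(3, 6): d=(-8,-9) top-left  bias=+0
  edge (3, 6)→(12, 4): d=(9,-2) top-left  bias=+0
  edge (12, 4)→(11, 15): d=(-1,11) right/bottom  bias=-1
    (4,2)@(9, 5): e=[62,3,32] → █
    (5,2)@(11, 5): e=[80,7,10] → █
    (6,2)@(13, 5): e=[98,11,-12] → ·
    (2,3)@(5, 7): e=[10,13,74] → █
    (3,3)@(7, 7): e=[28,17,52] → █
    (6,3)@(13, 7): e=[82,29,-14] → ·
    (2,4)@(5, 9): e=[-6,31,72] → ·
    (3,4)@(7, 9): e=[12,35,50] → █
    (6,4)@(13, 9): e=[66,47,-16] → ·
    (3,5)@(7, 11): e=[-4,53,48] → ·
    (4,5)@(9, 11): e=[14,57,26] → █
    (6,5)@(13, 11): e=[50,65,-18] → ·
    (5,7)@(11, 15): e=[0,97,0] → ·  [on edge]
  covered (12 px):
    · · · · · · · · · · ·
    · · · · · · · · · · ·
    · · · · █ █ · · · · ·
    · · █ █ █ █ · · · · ·
    · · · █ █ █ · · · · ·
    · · · · █ █ · · · · ·
    · · · · · █ · · · · ·
    · · · · · · · · · · ·
    · · · · · · · · · · ·
    · · · · · · · · · · ·

Result: [79,2,16]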